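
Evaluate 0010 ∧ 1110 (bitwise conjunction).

AND: 1 only when both bits are 1
  0010
& 1110
------
  0010
Decimal: 2 & 14 = 2



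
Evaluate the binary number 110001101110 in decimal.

Sum of powers of 2 for each 1-bit:
2^1 + 2^2 + 2^3 + 2^5 + 2^6 + 2^10 + 2^11
= 2 + 4 + 8 + 32 + 64 + 1024 + 2048
= 3182



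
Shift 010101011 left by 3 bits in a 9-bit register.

Original: 010101011 (decimal 171)
Shift left by 3 positions
Append 3 zeros on the right and drop the 3 high bits that overflow the 9-bit width
Result: 101011000 (decimal 344)
Equivalent: 171 << 3 = 171 × 2^3 = 1368, truncated to 9 bits = 344



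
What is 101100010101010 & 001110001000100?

AND: 1 only when both bits are 1
  101100010101010
& 001110001000100
-----------------
  001100000000000
Decimal: 22698 & 7236 = 6144



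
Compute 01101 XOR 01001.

XOR: 1 when bits differ
  01101
^ 01001
-------
  00100
Decimal: 13 ^ 9 = 4



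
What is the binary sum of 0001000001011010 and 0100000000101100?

Add column by column from the right: bit + bit + carry-in; write the sum mod 2, carry 1 when the sum is 2 or 3.
carry:  0000000011110000
        0001000001011010
+       0100000000101100
------------------------
       00101000010000110
(the carry out of the leftmost column, 0, becomes the leading bit)
Decimal check:
  0001000001011010 = 4096 + 64 + 16 + 8 + 2 = 4186
  0100000000101100 = 16384 + 32 + 8 + 4 = 16428
  4186 + 16428 = 20614, and 00101000010000110 = 16384 + 4096 + 128 + 4 + 2 = 20614 ✓



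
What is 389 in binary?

Using repeated division by 2:
389 ÷ 2 = 194 remainder 1
194 ÷ 2 = 97 remainder 0
97 ÷ 2 = 48 remainder 1
48 ÷ 2 = 24 remainder 0
24 ÷ 2 = 12 remainder 0
12 ÷ 2 = 6 remainder 0
6 ÷ 2 = 3 remainder 0
3 ÷ 2 = 1 remainder 1
1 ÷ 2 = 0 remainder 1
Reading remainders bottom to top: 110000101



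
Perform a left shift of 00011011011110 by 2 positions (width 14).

Original: 00011011011110 (decimal 1758)
Shift left by 2 positions
Append 2 zeros on the right
Result: 01101101111000 (decimal 7032)
Equivalent: 1758 << 2 = 1758 × 2^2 = 7032



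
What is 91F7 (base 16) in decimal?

Expand by place value (powers of 16):
Digit values: F = 15
91F7 = 9 × 16^3 + 1 × 16^2 + 15 × 16^1 + 7 × 16^0
= 9 × 4096 + 1 × 256 + 15 × 16 + 7 × 1
= 36864 + 256 + 240 + 7
= 37367



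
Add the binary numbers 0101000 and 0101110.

Add column by column from the right: bit + bit + carry-in; write the sum mod 2, carry 1 when the sum is 2 or 3.
carry:  1010000
        0101000
+       0101110
---------------
       01010110
(the carry out of the leftmost column, 0, becomes the leading bit)
Decimal check:
  0101000 = 32 + 8 = 40
  0101110 = 32 + 8 + 4 + 2 = 46
  40 + 46 = 86, and 01010110 = 64 + 16 + 4 + 2 = 86 ✓



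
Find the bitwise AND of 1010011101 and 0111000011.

AND: 1 only when both bits are 1
  1010011101
& 0111000011
------------
  0010000001
Decimal: 669 & 451 = 129



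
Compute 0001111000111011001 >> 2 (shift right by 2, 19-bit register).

Original: 0001111000111011001 (decimal 61913)
Shift right by 2 positions
Drop the 2 low bits; fill with zeros on the left
Result: 0000011110001110110 (decimal 15478)
Equivalent: 61913 >> 2 = 61913 ÷ 2^2 = 15478



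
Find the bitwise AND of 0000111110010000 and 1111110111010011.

AND: 1 only when both bits are 1
  0000111110010000
& 1111110111010011
------------------
  0000110110010000
Decimal: 3984 & 64979 = 3472



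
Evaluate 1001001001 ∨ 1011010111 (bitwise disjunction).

OR: 1 when either bit is 1
  1001001001
| 1011010111
------------
  1011011111
Decimal: 585 | 727 = 735



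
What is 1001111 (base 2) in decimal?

Sum of powers of 2 for each 1-bit:
2^0 + 2^1 + 2^2 + 2^3 + 2^6
= 1 + 2 + 4 + 8 + 64
= 79



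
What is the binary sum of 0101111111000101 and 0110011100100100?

Add column by column from the right: bit + bit + carry-in; write the sum mod 2, carry 1 when the sum is 2 or 3.
carry:  1111111000001000
        0101111111000101
+       0110011100100100
------------------------
       01100011011101001
(the carry out of the leftmost column, 0, becomes the leading bit)
Decimal check:
  0101111111000101 = 16384 + 4096 + 2048 + 1024 + 512 + 256 + 128 + 64 + 4 + 1 = 24517
  0110011100100100 = 16384 + 8192 + 1024 + 512 + 256 + 32 + 4 = 26404
  24517 + 26404 = 50921, and 01100011011101001 = 32768 + 16384 + 1024 + 512 + 128 + 64 + 32 + 8 + 1 = 50921 ✓



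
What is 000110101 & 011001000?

AND: 1 only when both bits are 1
  000110101
& 011001000
-----------
  000000000
Decimal: 53 & 200 = 0



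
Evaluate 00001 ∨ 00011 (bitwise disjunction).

OR: 1 when either bit is 1
  00001
| 00011
-------
  00011
Decimal: 1 | 3 = 3



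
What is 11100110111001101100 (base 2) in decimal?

Sum of powers of 2 for each 1-bit:
2^2 + 2^3 + 2^5 + 2^6 + 2^9 + 2^10 + 2^11 + 2^13 + 2^14 + 2^17 + 2^18 + 2^19
= 4 + 8 + 32 + 64 + 512 + 1024 + 2048 + 8192 + 16384 + 131072 + 262144 + 524288
= 945772



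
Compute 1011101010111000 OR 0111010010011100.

OR: 1 when either bit is 1
  1011101010111000
| 0111010010011100
------------------
  1111111010111100
Decimal: 47800 | 29852 = 65212



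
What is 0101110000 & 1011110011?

AND: 1 only when both bits are 1
  0101110000
& 1011110011
------------
  0001110000
Decimal: 368 & 755 = 112



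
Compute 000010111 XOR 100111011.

XOR: 1 when bits differ
  000010111
^ 100111011
-----------
  100101100
Decimal: 23 ^ 315 = 300



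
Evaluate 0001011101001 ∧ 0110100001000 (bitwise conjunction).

AND: 1 only when both bits are 1
  0001011101001
& 0110100001000
---------------
  0000000001000
Decimal: 745 & 3336 = 8



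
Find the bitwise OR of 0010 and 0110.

OR: 1 when either bit is 1
  0010
| 0110
------
  0110
Decimal: 2 | 6 = 6



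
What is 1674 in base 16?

Using repeated division by 16 (digits 10–15 are A–F):
1674 ÷ 16 = 104 remainder 10 (A)
104 ÷ 16 = 6 remainder 8
6 ÷ 16 = 0 remainder 6
Reading remainders bottom to top: 68A



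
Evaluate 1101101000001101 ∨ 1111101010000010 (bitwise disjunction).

OR: 1 when either bit is 1
  1101101000001101
| 1111101010000010
------------------
  1111101010001111
Decimal: 55821 | 64130 = 64143



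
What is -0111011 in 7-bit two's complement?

Original: 0111011
Step 1 - Invert all bits: 1000100
Step 2 - Add 1: 1000101
Verification: 0111011 + 1000101 = 10000000; discarding the end carry (carry out of the top bit) leaves the 7-bit value 0000000, as required for x + (-x)



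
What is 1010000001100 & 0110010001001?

AND: 1 only when both bits are 1
  1010000001100
& 0110010001001
---------------
  0010000001000
Decimal: 5132 & 3209 = 1032



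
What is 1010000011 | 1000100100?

OR: 1 when either bit is 1
  1010000011
| 1000100100
------------
  1010100111
Decimal: 643 | 548 = 679



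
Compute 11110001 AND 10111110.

AND: 1 only when both bits are 1
  11110001
& 10111110
----------
  10110000
Decimal: 241 & 190 = 176



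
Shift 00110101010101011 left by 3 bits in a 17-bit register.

Original: 00110101010101011 (decimal 27307)
Shift left by 3 positions
Append 3 zeros on the right and drop the 3 high bits that overflow the 17-bit width
Result: 10101010101011000 (decimal 87384)
Equivalent: 27307 << 3 = 27307 × 2^3 = 218456, truncated to 17 bits = 87384



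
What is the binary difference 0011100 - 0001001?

Method 1 - Direct subtraction (column by column from the right: bit − bit − borrow-in; if negative, add 2 and borrow 1 from the next column):
borrow: 0000110
        0011100
-       0001001
---------------
        0010011

Method 2 - Add two's complement:
Two's complement of 0001001: invert → 1110110, add 1 → 1110111
  0011100
+ 1110111
---------
 10010011  (end carry out of the top bit = 1)
Discarding the end carry: 0010011
Decimal check:
  0011100 = 16 + 8 + 4 = 28
  0001001 = 8 + 1 = 9
  28 - 9 = 19, and 0010011 = 16 + 2 + 1 = 19 ✓



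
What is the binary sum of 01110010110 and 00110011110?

Add column by column from the right: bit + bit + carry-in; write the sum mod 2, carry 1 when the sum is 2 or 3.
carry:  11100111100
        01110010110
+       00110011110
-------------------
       010100110100
(the carry out of the leftmost column, 0, becomes the leading bit)
Decimal check:
  01110010110 = 512 + 256 + 128 + 16 + 4 + 2 = 918
  00110011110 = 256 + 128 + 16 + 8 + 4 + 2 = 414
  918 + 414 = 1332, and 010100110100 = 1024 + 256 + 32 + 16 + 4 = 1332 ✓



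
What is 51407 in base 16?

Using repeated division by 16 (digits 10–15 are A–F):
51407 ÷ 16 = 3212 remainder 15 (F)
3212 ÷ 16 = 200 remainder 12 (C)
200 ÷ 16 = 12 remainder 8
12 ÷ 16 = 0 remainder 12 (C)
Reading remainders bottom to top: C8CF



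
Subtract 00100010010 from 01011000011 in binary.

Method 1 - Direct subtraction (column by column from the right: bit − bit − borrow-in; if negative, add 2 and borrow 1 from the next column):
borrow: 01001100000
        01011000011
-       00100010010
-------------------
        00110110001

Method 2 - Add two's complement:
Two's complement of 00100010010: invert → 11011101101, add 1 → 11011101110
  01011000011
+ 11011101110
-------------
 100110110001  (end carry out of the top bit = 1)
Discarding the end carry: 00110110001
Decimal check:
  01011000011 = 512 + 128 + 64 + 2 + 1 = 707
  00100010010 = 256 + 16 + 2 = 274
  707 - 274 = 433, and 00110110001 = 256 + 128 + 32 + 16 + 1 = 433 ✓



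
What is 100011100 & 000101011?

AND: 1 only when both bits are 1
  100011100
& 000101011
-----------
  000001000
Decimal: 284 & 43 = 8



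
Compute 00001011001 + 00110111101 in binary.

Add column by column from the right: bit + bit + carry-in; write the sum mod 2, carry 1 when the sum is 2 or 3.
carry:  01111110010
        00001011001
+       00110111101
-------------------
       001000010110
(the carry out of the leftmost column, 0, becomes the leading bit)
Decimal check:
  00001011001 = 64 + 16 + 8 + 1 = 89
  00110111101 = 256 + 128 + 32 + 16 + 8 + 4 + 1 = 445
  89 + 445 = 534, and 001000010110 = 512 + 16 + 4 + 2 = 534 ✓



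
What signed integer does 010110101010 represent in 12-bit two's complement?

Binary: 010110101010
Sign bit: 0 (non-negative)
Read directly as an unsigned value:
010110101010 = 1024 + 256 + 128 + 32 + 8 + 2 = 1450
Value: 1450



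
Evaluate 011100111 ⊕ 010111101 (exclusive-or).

XOR: 1 when bits differ
  011100111
^ 010111101
-----------
  001011010
Decimal: 231 ^ 189 = 90



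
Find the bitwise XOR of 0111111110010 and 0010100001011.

XOR: 1 when bits differ
  0111111110010
^ 0010100001011
---------------
  0101011111001
Decimal: 4082 ^ 1291 = 2809



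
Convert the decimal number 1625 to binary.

Using repeated division by 2:
1625 ÷ 2 = 812 remainder 1
812 ÷ 2 = 406 remainder 0
406 ÷ 2 = 203 remainder 0
203 ÷ 2 = 101 remainder 1
101 ÷ 2 = 50 remainder 1
50 ÷ 2 = 25 remainder 0
25 ÷ 2 = 12 remainder 1
12 ÷ 2 = 6 remainder 0
6 ÷ 2 = 3 remainder 0
3 ÷ 2 = 1 remainder 1
1 ÷ 2 = 0 remainder 1
Reading remainders bottom to top: 11001011001



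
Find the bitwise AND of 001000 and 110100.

AND: 1 only when both bits are 1
  001000
& 110100
--------
  000000
Decimal: 8 & 52 = 0



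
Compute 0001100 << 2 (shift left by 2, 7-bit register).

Original: 0001100 (decimal 12)
Shift left by 2 positions
Append 2 zeros on the right
Result: 0110000 (decimal 48)
Equivalent: 12 << 2 = 12 × 2^2 = 48



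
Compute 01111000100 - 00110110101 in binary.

Method 1 - Direct subtraction (column by column from the right: bit − bit − borrow-in; if negative, add 2 and borrow 1 from the next column):
borrow: 00001111110
        01111000100
-       00110110101
-------------------
        01000001111

Method 2 - Add two's complement:
Two's complement of 00110110101: invert → 11001001010, add 1 → 11001001011
  01111000100
+ 11001001011
-------------
 101000001111  (end carry out of the top bit = 1)
Discarding the end carry: 01000001111
Decimal check:
  01111000100 = 512 + 256 + 128 + 64 + 4 = 964
  00110110101 = 256 + 128 + 32 + 16 + 4 + 1 = 437
  964 - 437 = 527, and 01000001111 = 512 + 8 + 4 + 2 + 1 = 527 ✓



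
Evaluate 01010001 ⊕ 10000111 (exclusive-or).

XOR: 1 when bits differ
  01010001
^ 10000111
----------
  11010110
Decimal: 81 ^ 135 = 214



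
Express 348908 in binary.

Using repeated division by 2:
348908 ÷ 2 = 174454 remainder 0
174454 ÷ 2 = 87227 remainder 0
87227 ÷ 2 = 43613 remainder 1
43613 ÷ 2 = 21806 remainder 1
21806 ÷ 2 = 10903 remainder 0
10903 ÷ 2 = 5451 remainder 1
5451 ÷ 2 = 2725 remainder 1
2725 ÷ 2 = 1362 remainder 1
1362 ÷ 2 = 681 remainder 0
681 ÷ 2 = 340 remainder 1
340 ÷ 2 = 170 remainder 0
170 ÷ 2 = 85 remainder 0
85 ÷ 2 = 42 remainder 1
42 ÷ 2 = 21 remainder 0
21 ÷ 2 = 10 remainder 1
10 ÷ 2 = 5 remainder 0
5 ÷ 2 = 2 remainder 1
2 ÷ 2 = 1 remainder 0
1 ÷ 2 = 0 remainder 1
Reading remainders bottom to top: 1010101001011101100



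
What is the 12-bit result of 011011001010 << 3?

Original: 011011001010 (decimal 1738)
Shift left by 3 positions
Append 3 zeros on the right and drop the 3 high bits that overflow the 12-bit width
Result: 011001010000 (decimal 1616)
Equivalent: 1738 << 3 = 1738 × 2^3 = 13904, truncated to 12 bits = 1616



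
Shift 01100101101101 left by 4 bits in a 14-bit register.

Original: 01100101101101 (decimal 6509)
Shift left by 4 positions
Append 4 zeros on the right and drop the 4 high bits that overflow the 14-bit width
Result: 01011011010000 (decimal 5840)
Equivalent: 6509 << 4 = 6509 × 2^4 = 104144, truncated to 14 bits = 5840



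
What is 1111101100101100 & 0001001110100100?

AND: 1 only when both bits are 1
  1111101100101100
& 0001001110100100
------------------
  0001001100100100
Decimal: 64300 & 5028 = 4900



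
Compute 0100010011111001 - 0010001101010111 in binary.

Method 1 - Direct subtraction (column by column from the right: bit − bit − borrow-in; if negative, add 2 and borrow 1 from the next column):
borrow: 0100011000001100
        0100010011111001
-       0010001101010111
------------------------
        0010000110100010

Method 2 - Add two's complement:
Two's complement of 0010001101010111: invert → 1101110010101000, add 1 → 1101110010101001
  0100010011111001
+ 1101110010101001
------------------
 10010000110100010  (end carry out of the top bit = 1)
Discarding the end carry: 0010000110100010
Decimal check:
  0100010011111001 = 16384 + 1024 + 128 + 64 + 32 + 16 + 8 + 1 = 17657
  0010001101010111 = 8192 + 512 + 256 + 64 + 16 + 4 + 2 + 1 = 9047
  17657 - 9047 = 8610, and 0010000110100010 = 8192 + 256 + 128 + 32 + 2 = 8610 ✓



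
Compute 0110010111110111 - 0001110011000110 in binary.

Method 1 - Direct subtraction (column by column from the right: bit − bit − borrow-in; if negative, add 2 and borrow 1 from the next column):
borrow: 0011000000000000
        0110010111110111
-       0001110011000110
------------------------
        0100100100110001

Method 2 - Add two's complement:
Two's complement of 0001110011000110: invert → 1110001100111001, add 1 → 1110001100111010
  0110010111110111
+ 1110001100111010
------------------
 10100100100110001  (end carry out of the top bit = 1)
Discarding the end carry: 0100100100110001
Decimal check:
  0110010111110111 = 16384 + 8192 + 1024 + 256 + 128 + 64 + 32 + 16 + 4 + 2 + 1 = 26103
  0001110011000110 = 4096 + 2048 + 1024 + 128 + 64 + 4 + 2 = 7366
  26103 - 7366 = 18737, and 0100100100110001 = 16384 + 2048 + 256 + 32 + 16 + 1 = 18737 ✓



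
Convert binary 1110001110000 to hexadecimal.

Group into 4-bit nibbles from right:
  0001 = 1
  1100 = C
  0111 = 7
  0000 = 0
Result: 1C70



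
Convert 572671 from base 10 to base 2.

Using repeated division by 2:
572671 ÷ 2 = 286335 remainder 1
286335 ÷ 2 = 143167 remainder 1
143167 ÷ 2 = 71583 remainder 1
71583 ÷ 2 = 35791 remainder 1
35791 ÷ 2 = 17895 remainder 1
17895 ÷ 2 = 8947 remainder 1
8947 ÷ 2 = 4473 remainder 1
4473 ÷ 2 = 2236 remainder 1
2236 ÷ 2 = 1118 remainder 0
1118 ÷ 2 = 559 remainder 0
559 ÷ 2 = 279 remainder 1
279 ÷ 2 = 139 remainder 1
139 ÷ 2 = 69 remainder 1
69 ÷ 2 = 34 remainder 1
34 ÷ 2 = 17 remainder 0
17 ÷ 2 = 8 remainder 1
8 ÷ 2 = 4 remainder 0
4 ÷ 2 = 2 remainder 0
2 ÷ 2 = 1 remainder 0
1 ÷ 2 = 0 remainder 1
Reading remainders bottom to top: 10001011110011111111



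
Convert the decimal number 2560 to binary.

Using repeated division by 2:
2560 ÷ 2 = 1280 remainder 0
1280 ÷ 2 = 640 remainder 0
640 ÷ 2 = 320 remainder 0
320 ÷ 2 = 160 remainder 0
160 ÷ 2 = 80 remainder 0
80 ÷ 2 = 40 remainder 0
40 ÷ 2 = 20 remainder 0
20 ÷ 2 = 10 remainder 0
10 ÷ 2 = 5 remainder 0
5 ÷ 2 = 2 remainder 1
2 ÷ 2 = 1 remainder 0
1 ÷ 2 = 0 remainder 1
Reading remainders bottom to top: 101000000000



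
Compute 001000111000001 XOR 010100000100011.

XOR: 1 when bits differ
  001000111000001
^ 010100000100011
-----------------
  011100111100010
Decimal: 4545 ^ 10275 = 14818



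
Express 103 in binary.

Using repeated division by 2:
103 ÷ 2 = 51 remainder 1
51 ÷ 2 = 25 remainder 1
25 ÷ 2 = 12 remainder 1
12 ÷ 2 = 6 remainder 0
6 ÷ 2 = 3 remainder 0
3 ÷ 2 = 1 remainder 1
1 ÷ 2 = 0 remainder 1
Reading remainders bottom to top: 1100111



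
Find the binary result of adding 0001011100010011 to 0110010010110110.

Add column by column from the right: bit + bit + carry-in; write the sum mod 2, carry 1 when the sum is 2 or 3.
carry:  0000100001101100
        0001011100010011
+       0110010010110110
------------------------
       00111101111001001
(the carry out of the leftmost column, 0, becomes the leading bit)
Decimal check:
  0001011100010011 = 4096 + 1024 + 512 + 256 + 16 + 2 + 1 = 5907
  0110010010110110 = 16384 + 8192 + 1024 + 128 + 32 + 16 + 4 + 2 = 25782
  5907 + 25782 = 31689, and 00111101111001001 = 16384 + 8192 + 4096 + 2048 + 512 + 256 + 128 + 64 + 8 + 1 = 31689 ✓



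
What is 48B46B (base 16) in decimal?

Expand by place value (powers of 16):
Digit values: B = 11
48B46B = 4 × 16^5 + 8 × 16^4 + 11 × 16^3 + 4 × 16^2 + 6 × 16^1 + 11 × 16^0
= 4 × 1048576 + 8 × 65536 + 11 × 4096 + 4 × 256 + 6 × 16 + 11 × 1
= 4194304 + 524288 + 45056 + 1024 + 96 + 11
= 4764779



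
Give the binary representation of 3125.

Using repeated division by 2:
3125 ÷ 2 = 1562 remainder 1
1562 ÷ 2 = 781 remainder 0
781 ÷ 2 = 390 remainder 1
390 ÷ 2 = 195 remainder 0
195 ÷ 2 = 97 remainder 1
97 ÷ 2 = 48 remainder 1
48 ÷ 2 = 24 remainder 0
24 ÷ 2 = 12 remainder 0
12 ÷ 2 = 6 remainder 0
6 ÷ 2 = 3 remainder 0
3 ÷ 2 = 1 remainder 1
1 ÷ 2 = 0 remainder 1
Reading remainders bottom to top: 110000110101



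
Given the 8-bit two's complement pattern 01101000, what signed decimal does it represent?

Binary: 01101000
Sign bit: 0 (non-negative)
Read directly as an unsigned value:
01101000 = 64 + 32 + 8 = 104
Value: 104



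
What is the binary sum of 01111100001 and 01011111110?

Add column by column from the right: bit + bit + carry-in; write the sum mod 2, carry 1 when the sum is 2 or 3.
carry:  11111000000
        01111100001
+       01011111110
-------------------
       011011011111
(the carry out of the leftmost column, 0, becomes the leading bit)
Decimal check:
  01111100001 = 512 + 256 + 128 + 64 + 32 + 1 = 993
  01011111110 = 512 + 128 + 64 + 32 + 16 + 8 + 4 + 2 = 766
  993 + 766 = 1759, and 011011011111 = 1024 + 512 + 128 + 64 + 16 + 8 + 4 + 2 + 1 = 1759 ✓



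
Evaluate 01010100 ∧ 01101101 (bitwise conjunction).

AND: 1 only when both bits are 1
  01010100
& 01101101
----------
  01000100
Decimal: 84 & 109 = 68



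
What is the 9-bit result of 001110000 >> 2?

Original: 001110000 (decimal 112)
Shift right by 2 positions
Drop the 2 low bits; fill with zeros on the left
Result: 000011100 (decimal 28)
Equivalent: 112 >> 2 = 112 ÷ 2^2 = 28



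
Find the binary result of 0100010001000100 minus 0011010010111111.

Method 1 - Direct subtraction (column by column from the right: bit − bit − borrow-in; if negative, add 2 and borrow 1 from the next column):
borrow: 0111111101111110
        0100010001000100
-       0011010010111111
------------------------
        0000111110000101

Method 2 - Add two's complement:
Two's complement of 0011010010111111: invert → 1100101101000000, add 1 → 1100101101000001
  0100010001000100
+ 1100101101000001
------------------
 10000111110000101  (end carry out of the top bit = 1)
Discarding the end carry: 0000111110000101
Decimal check:
  0100010001000100 = 16384 + 1024 + 64 + 4 = 17476
  0011010010111111 = 8192 + 4096 + 1024 + 128 + 32 + 16 + 8 + 4 + 2 + 1 = 13503
  17476 - 13503 = 3973, and 0000111110000101 = 2048 + 1024 + 512 + 256 + 128 + 4 + 1 = 3973 ✓



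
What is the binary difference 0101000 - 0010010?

Method 1 - Direct subtraction (column by column from the right: bit − bit − borrow-in; if negative, add 2 and borrow 1 from the next column):
borrow: 0101100
        0101000
-       0010010
---------------
        0010110

Method 2 - Add two's complement:
Two's complement of 0010010: invert → 1101101, add 1 → 1101110
  0101000
+ 1101110
---------
 10010110  (end carry out of the top bit = 1)
Discarding the end carry: 0010110
Decimal check:
  0101000 = 32 + 8 = 40
  0010010 = 16 + 2 = 18
  40 - 18 = 22, and 0010110 = 16 + 4 + 2 = 22 ✓



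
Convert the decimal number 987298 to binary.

Using repeated division by 2:
987298 ÷ 2 = 493649 remainder 0
493649 ÷ 2 = 246824 remainder 1
246824 ÷ 2 = 123412 remainder 0
123412 ÷ 2 = 61706 remainder 0
61706 ÷ 2 = 30853 remainder 0
30853 ÷ 2 = 15426 remainder 1
15426 ÷ 2 = 7713 remainder 0
7713 ÷ 2 = 3856 remainder 1
3856 ÷ 2 = 1928 remainder 0
1928 ÷ 2 = 964 remainder 0
964 ÷ 2 = 482 remainder 0
482 ÷ 2 = 241 remainder 0
241 ÷ 2 = 120 remainder 1
120 ÷ 2 = 60 remainder 0
60 ÷ 2 = 30 remainder 0
30 ÷ 2 = 15 remainder 0
15 ÷ 2 = 7 remainder 1
7 ÷ 2 = 3 remainder 1
3 ÷ 2 = 1 remainder 1
1 ÷ 2 = 0 remainder 1
Reading remainders bottom to top: 11110001000010100010



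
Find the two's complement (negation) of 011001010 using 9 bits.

Original: 011001010
Step 1 - Invert all bits: 100110101
Step 2 - Add 1: 100110110
Verification: 011001010 + 100110110 = 1000000000; discarding the end carry (carry out of the top bit) leaves the 9-bit value 000000000, as required for x + (-x)



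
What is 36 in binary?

Using repeated division by 2:
36 ÷ 2 = 18 remainder 0
18 ÷ 2 = 9 remainder 0
9 ÷ 2 = 4 remainder 1
4 ÷ 2 = 2 remainder 0
2 ÷ 2 = 1 remainder 0
1 ÷ 2 = 0 remainder 1
Reading remainders bottom to top: 100100



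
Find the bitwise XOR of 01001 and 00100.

XOR: 1 when bits differ
  01001
^ 00100
-------
  01101
Decimal: 9 ^ 4 = 13



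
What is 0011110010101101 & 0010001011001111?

AND: 1 only when both bits are 1
  0011110010101101
& 0010001011001111
------------------
  0010000010001101
Decimal: 15533 & 8911 = 8333



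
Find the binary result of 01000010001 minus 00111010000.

Method 1 - Direct subtraction (column by column from the right: bit − bit − borrow-in; if negative, add 2 and borrow 1 from the next column):
borrow: 01110000000
        01000010001
-       00111010000
-------------------
        00001000001

Method 2 - Add two's complement:
Two's complement of 00111010000: invert → 11000101111, add 1 → 11000110000
  01000010001
+ 11000110000
-------------
 100001000001  (end carry out of the top bit = 1)
Discarding the end carry: 00001000001
Decimal check:
  01000010001 = 512 + 16 + 1 = 529
  00111010000 = 256 + 128 + 64 + 16 = 464
  529 - 464 = 65, and 00001000001 = 64 + 1 = 65 ✓



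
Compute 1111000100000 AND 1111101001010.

AND: 1 only when both bits are 1
  1111000100000
& 1111101001010
---------------
  1111000000000
Decimal: 7712 & 8010 = 7680



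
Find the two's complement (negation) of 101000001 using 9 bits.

Original (sign bit 1, negative): 101000001
Step 1 - Invert all bits: 010111110
Step 2 - Add 1: 010111111
Verification: 101000001 + 010111111 = 1000000000; discarding the end carry (carry out of the top bit) leaves the 9-bit value 000000000, as required for x + (-x)



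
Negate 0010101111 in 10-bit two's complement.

Original: 0010101111
Step 1 - Invert all bits: 1101010000
Step 2 - Add 1: 1101010001
Verification: 0010101111 + 1101010001 = 10000000000; discarding the end carry (carry out of the top bit) leaves the 10-bit value 0000000000, as required for x + (-x)



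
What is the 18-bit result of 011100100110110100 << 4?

Original: 011100100110110100 (decimal 117172)
Shift left by 4 positions
Append 4 zeros on the right and drop the 4 high bits that overflow the 18-bit width
Result: 001001101101000000 (decimal 39744)
Equivalent: 117172 << 4 = 117172 × 2^4 = 1874752, truncated to 18 bits = 39744



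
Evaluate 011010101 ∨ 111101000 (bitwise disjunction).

OR: 1 when either bit is 1
  011010101
| 111101000
-----------
  111111101
Decimal: 213 | 488 = 509



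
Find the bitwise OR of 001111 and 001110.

OR: 1 when either bit is 1
  001111
| 001110
--------
  001111
Decimal: 15 | 14 = 15



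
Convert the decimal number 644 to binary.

Using repeated division by 2:
644 ÷ 2 = 322 remainder 0
322 ÷ 2 = 161 remainder 0
161 ÷ 2 = 80 remainder 1
80 ÷ 2 = 40 remainder 0
40 ÷ 2 = 20 remainder 0
20 ÷ 2 = 10 remainder 0
10 ÷ 2 = 5 remainder 0
5 ÷ 2 = 2 remainder 1
2 ÷ 2 = 1 remainder 0
1 ÷ 2 = 0 remainder 1
Reading remainders bottom to top: 1010000100



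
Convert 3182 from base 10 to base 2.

Using repeated division by 2:
3182 ÷ 2 = 1591 remainder 0
1591 ÷ 2 = 795 remainder 1
795 ÷ 2 = 397 remainder 1
397 ÷ 2 = 198 remainder 1
198 ÷ 2 = 99 remainder 0
99 ÷ 2 = 49 remainder 1
49 ÷ 2 = 24 remainder 1
24 ÷ 2 = 12 remainder 0
12 ÷ 2 = 6 remainder 0
6 ÷ 2 = 3 remainder 0
3 ÷ 2 = 1 remainder 1
1 ÷ 2 = 0 remainder 1
Reading remainders bottom to top: 110001101110



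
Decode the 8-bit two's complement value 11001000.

Binary: 11001000
Sign bit: 1 (negative)
Invert: 00110111
Add 1:  00111000
Magnitude: 00111000 = 32 + 16 + 8 = 56
Value: -56



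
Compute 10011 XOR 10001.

XOR: 1 when bits differ
  10011
^ 10001
-------
  00010
Decimal: 19 ^ 17 = 2



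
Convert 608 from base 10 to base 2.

Using repeated division by 2:
608 ÷ 2 = 304 remainder 0
304 ÷ 2 = 152 remainder 0
152 ÷ 2 = 76 remainder 0
76 ÷ 2 = 38 remainder 0
38 ÷ 2 = 19 remainder 0
19 ÷ 2 = 9 remainder 1
9 ÷ 2 = 4 remainder 1
4 ÷ 2 = 2 remainder 0
2 ÷ 2 = 1 remainder 0
1 ÷ 2 = 0 remainder 1
Reading remainders bottom to top: 1001100000



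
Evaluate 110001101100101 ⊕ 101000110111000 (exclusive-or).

XOR: 1 when bits differ
  110001101100101
^ 101000110111000
-----------------
  011001011011101
Decimal: 25445 ^ 20920 = 13021



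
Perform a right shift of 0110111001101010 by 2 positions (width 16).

Original: 0110111001101010 (decimal 28266)
Shift right by 2 positions
Drop the 2 low bits; fill with zeros on the left
Result: 0001101110011010 (decimal 7066)
Equivalent: 28266 >> 2 = 28266 ÷ 2^2 = 7066



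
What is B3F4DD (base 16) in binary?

Convert each hex digit to 4 bits:
  B = 1011
  3 = 0011
  F = 1111
  4 = 0100
  D = 1101
  D = 1101
Concatenate: 101100111111010011011101



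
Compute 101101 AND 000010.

AND: 1 only when both bits are 1
  101101
& 000010
--------
  000000
Decimal: 45 & 2 = 0



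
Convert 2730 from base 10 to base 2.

Using repeated division by 2:
2730 ÷ 2 = 1365 remainder 0
1365 ÷ 2 = 682 remainder 1
682 ÷ 2 = 341 remainder 0
341 ÷ 2 = 170 remainder 1
170 ÷ 2 = 85 remainder 0
85 ÷ 2 = 42 remainder 1
42 ÷ 2 = 21 remainder 0
21 ÷ 2 = 10 remainder 1
10 ÷ 2 = 5 remainder 0
5 ÷ 2 = 2 remainder 1
2 ÷ 2 = 1 remainder 0
1 ÷ 2 = 0 remainder 1
Reading remainders bottom to top: 101010101010



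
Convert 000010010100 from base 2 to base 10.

Sum of powers of 2 for each 1-bit:
2^2 + 2^4 + 2^7
= 4 + 16 + 128
= 148



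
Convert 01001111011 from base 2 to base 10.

Sum of powers of 2 for each 1-bit:
2^0 + 2^1 + 2^3 + 2^4 + 2^5 + 2^6 + 2^9
= 1 + 2 + 8 + 16 + 32 + 64 + 512
= 635



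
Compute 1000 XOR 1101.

XOR: 1 when bits differ
  1000
^ 1101
------
  0101
Decimal: 8 ^ 13 = 5



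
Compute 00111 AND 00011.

AND: 1 only when both bits are 1
  00111
& 00011
-------
  00011
Decimal: 7 & 3 = 3



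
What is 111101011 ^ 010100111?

XOR: 1 when bits differ
  111101011
^ 010100111
-----------
  101001100
Decimal: 491 ^ 167 = 332



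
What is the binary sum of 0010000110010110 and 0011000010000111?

Add column by column from the right: bit + bit + carry-in; write the sum mod 2, carry 1 when the sum is 2 or 3.
carry:  0100001100001100
        0010000110010110
+       0011000010000111
------------------------
       00101001000011101
(the carry out of the leftmost column, 0, becomes the leading bit)
Decimal check:
  0010000110010110 = 8192 + 256 + 128 + 16 + 4 + 2 = 8598
  0011000010000111 = 8192 + 4096 + 128 + 4 + 2 + 1 = 12423
  8598 + 12423 = 21021, and 00101001000011101 = 16384 + 4096 + 512 + 16 + 8 + 4 + 1 = 21021 ✓



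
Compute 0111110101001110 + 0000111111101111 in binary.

Add column by column from the right: bit + bit + carry-in; write the sum mod 2, carry 1 when the sum is 2 or 3.
carry:  1111111110011100
        0111110101001110
+       0000111111101111
------------------------
       01000110100111101
(the carry out of the leftmost column, 0, becomes the leading bit)
Decimal check:
  0111110101001110 = 16384 + 8192 + 4096 + 2048 + 1024 + 256 + 64 + 8 + 4 + 2 = 32078
  0000111111101111 = 2048 + 1024 + 512 + 256 + 128 + 64 + 32 + 8 + 4 + 2 + 1 = 4079
  32078 + 4079 = 36157, and 01000110100111101 = 32768 + 2048 + 1024 + 256 + 32 + 16 + 8 + 4 + 1 = 36157 ✓



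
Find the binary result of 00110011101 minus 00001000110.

Method 1 - Direct subtraction (column by column from the right: bit − bit − borrow-in; if negative, add 2 and borrow 1 from the next column):
borrow: 00010001100
        00110011101
-       00001000110
-------------------
        00101010111

Method 2 - Add two's complement:
Two's complement of 00001000110: invert → 11110111001, add 1 → 11110111010
  00110011101
+ 11110111010
-------------
 100101010111  (end carry out of the top bit = 1)
Discarding the end carry: 00101010111
Decimal check:
  00110011101 = 256 + 128 + 16 + 8 + 4 + 1 = 413
  00001000110 = 64 + 4 + 2 = 70
  413 - 70 = 343, and 00101010111 = 256 + 64 + 16 + 4 + 2 + 1 = 343 ✓



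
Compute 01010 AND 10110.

AND: 1 only when both bits are 1
  01010
& 10110
-------
  00010
Decimal: 10 & 22 = 2



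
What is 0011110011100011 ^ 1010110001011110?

XOR: 1 when bits differ
  0011110011100011
^ 1010110001011110
------------------
  1001000010111101
Decimal: 15587 ^ 44126 = 37053



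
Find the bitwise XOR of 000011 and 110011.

XOR: 1 when bits differ
  000011
^ 110011
--------
  110000
Decimal: 3 ^ 51 = 48



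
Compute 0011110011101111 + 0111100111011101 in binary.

Add column by column from the right: bit + bit + carry-in; write the sum mod 2, carry 1 when the sum is 2 or 3.
carry:  1111001111111110
        0011110011101111
+       0111100111011101
------------------------
       01011011011001100
(the carry out of the leftmost column, 0, becomes the leading bit)
Decimal check:
  0011110011101111 = 8192 + 4096 + 2048 + 1024 + 128 + 64 + 32 + 8 + 4 + 2 + 1 = 15599
  0111100111011101 = 16384 + 8192 + 4096 + 2048 + 256 + 128 + 64 + 16 + 8 + 4 + 1 = 31197
  15599 + 31197 = 46796, and 01011011011001100 = 32768 + 8192 + 4096 + 1024 + 512 + 128 + 64 + 8 + 4 = 46796 ✓



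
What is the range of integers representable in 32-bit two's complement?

For 32-bit two's complement:
Minimum: -2^31 = -2147483648
Maximum: 2^31 - 1 = 2147483647



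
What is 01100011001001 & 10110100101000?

AND: 1 only when both bits are 1
  01100011001001
& 10110100101000
----------------
  00100000001000
Decimal: 6345 & 11560 = 2056



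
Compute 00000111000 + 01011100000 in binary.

Add column by column from the right: bit + bit + carry-in; write the sum mod 2, carry 1 when the sum is 2 or 3.
carry:  00111000000
        00000111000
+       01011100000
-------------------
       001100011000
(the carry out of the leftmost column, 0, becomes the leading bit)
Decimal check:
  00000111000 = 32 + 16 + 8 = 56
  01011100000 = 512 + 128 + 64 + 32 = 736
  56 + 736 = 792, and 001100011000 = 512 + 256 + 16 + 8 = 792 ✓



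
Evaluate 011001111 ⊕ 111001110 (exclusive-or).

XOR: 1 when bits differ
  011001111
^ 111001110
-----------
  100000001
Decimal: 207 ^ 462 = 257



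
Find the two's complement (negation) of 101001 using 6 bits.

Original (sign bit 1, negative): 101001
Step 1 - Invert all bits: 010110
Step 2 - Add 1: 010111
Verification: 101001 + 010111 = 1000000; discarding the end carry (carry out of the top bit) leaves the 6-bit value 000000, as required for x + (-x)



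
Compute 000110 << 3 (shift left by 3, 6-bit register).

Original: 000110 (decimal 6)
Shift left by 3 positions
Append 3 zeros on the right
Result: 110000 (decimal 48)
Equivalent: 6 << 3 = 6 × 2^3 = 48



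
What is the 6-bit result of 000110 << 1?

Original: 000110 (decimal 6)
Shift left by 1 position
Append 1 zero on the right
Result: 001100 (decimal 12)
Equivalent: 6 << 1 = 6 × 2^1 = 12



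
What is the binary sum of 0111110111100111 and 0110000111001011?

Add column by column from the right: bit + bit + carry-in; write the sum mod 2, carry 1 when the sum is 2 or 3.
carry:  1100001110011110
        0111110111100111
+       0110000111001011
------------------------
       01101111110110010
(the carry out of the leftmost column, 0, becomes the leading bit)
Decimal check:
  0111110111100111 = 16384 + 8192 + 4096 + 2048 + 1024 + 256 + 128 + 64 + 32 + 4 + 2 + 1 = 32231
  0110000111001011 = 16384 + 8192 + 256 + 128 + 64 + 8 + 2 + 1 = 25035
  32231 + 25035 = 57266, and 01101111110110010 = 32768 + 16384 + 4096 + 2048 + 1024 + 512 + 256 + 128 + 32 + 16 + 2 = 57266 ✓



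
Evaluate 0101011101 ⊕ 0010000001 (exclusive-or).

XOR: 1 when bits differ
  0101011101
^ 0010000001
------------
  0111011100
Decimal: 349 ^ 129 = 476



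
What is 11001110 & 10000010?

AND: 1 only when both bits are 1
  11001110
& 10000010
----------
  10000010
Decimal: 206 & 130 = 130



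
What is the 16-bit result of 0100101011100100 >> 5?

Original: 0100101011100100 (decimal 19172)
Shift right by 5 positions
Drop the 5 low bits; fill with zeros on the left
Result: 0000001001010111 (decimal 599)
Equivalent: 19172 >> 5 = 19172 ÷ 2^5 = 599



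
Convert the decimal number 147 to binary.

Using repeated division by 2:
147 ÷ 2 = 73 remainder 1
73 ÷ 2 = 36 remainder 1
36 ÷ 2 = 18 remainder 0
18 ÷ 2 = 9 remainder 0
9 ÷ 2 = 4 remainder 1
4 ÷ 2 = 2 remainder 0
2 ÷ 2 = 1 remainder 0
1 ÷ 2 = 0 remainder 1
Reading remainders bottom to top: 10010011



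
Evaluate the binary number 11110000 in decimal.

Sum of powers of 2 for each 1-bit:
2^4 + 2^5 + 2^6 + 2^7
= 16 + 32 + 64 + 128
= 240



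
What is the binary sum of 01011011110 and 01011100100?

Add column by column from the right: bit + bit + carry-in; write the sum mod 2, carry 1 when the sum is 2 or 3.
carry:  10111111000
        01011011110
+       01011100100
-------------------
       010111000010
(the carry out of the leftmost column, 0, becomes the leading bit)
Decimal check:
  01011011110 = 512 + 128 + 64 + 16 + 8 + 4 + 2 = 734
  01011100100 = 512 + 128 + 64 + 32 + 4 = 740
  734 + 740 = 1474, and 010111000010 = 1024 + 256 + 128 + 64 + 2 = 1474 ✓



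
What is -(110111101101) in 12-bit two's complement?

Original (sign bit 1, negative): 110111101101
Step 1 - Invert all bits: 001000010010
Step 2 - Add 1: 001000010011
Verification: 110111101101 + 001000010011 = 1000000000000; discarding the end carry (carry out of the top bit) leaves the 12-bit value 000000000000, as required for x + (-x)



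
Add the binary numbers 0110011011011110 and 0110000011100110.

Add column by column from the right: bit + bit + carry-in; write the sum mod 2, carry 1 when the sum is 2 or 3.
carry:  1100000111111100
        0110011011011110
+       0110000011100110
------------------------
       01100011111000100
(the carry out of the leftmost column, 0, becomes the leading bit)
Decimal check:
  0110011011011110 = 16384 + 8192 + 1024 + 512 + 128 + 64 + 16 + 8 + 4 + 2 = 26334
  0110000011100110 = 16384 + 8192 + 128 + 64 + 32 + 4 + 2 = 24806
  26334 + 24806 = 51140, and 01100011111000100 = 32768 + 16384 + 1024 + 512 + 256 + 128 + 64 + 4 = 51140 ✓



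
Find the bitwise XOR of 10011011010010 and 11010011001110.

XOR: 1 when bits differ
  10011011010010
^ 11010011001110
----------------
  01001000011100
Decimal: 9938 ^ 13518 = 4636



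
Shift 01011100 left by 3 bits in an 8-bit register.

Original: 01011100 (decimal 92)
Shift left by 3 positions
Append 3 zeros on the right and drop the 3 high bits that overflow the 8-bit width
Result: 11100000 (decimal 224)
Equivalent: 92 << 3 = 92 × 2^3 = 736, truncated to 8 bits = 224



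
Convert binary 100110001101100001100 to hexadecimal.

Group into 4-bit nibbles from right:
  0001 = 1
  0011 = 3
  0001 = 1
  1011 = B
  0000 = 0
  1100 = C
Result: 131B0C



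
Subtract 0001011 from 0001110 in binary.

Method 1 - Direct subtraction (column by column from the right: bit − bit − borrow-in; if negative, add 2 and borrow 1 from the next column):
borrow: 0000110
        0001110
-       0001011
---------------
        0000011

Method 2 - Add two's complement:
Two's complement of 0001011: invert → 1110100, add 1 → 1110101
  0001110
+ 1110101
---------
 10000011  (end carry out of the top bit = 1)
Discarding the end carry: 0000011
Decimal check:
  0001110 = 8 + 4 + 2 = 14
  0001011 = 8 + 2 + 1 = 11
  14 - 11 = 3, and 0000011 = 2 + 1 = 3 ✓



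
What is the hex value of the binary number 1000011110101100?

Group into 4-bit nibbles from right:
  1000 = 8
  0111 = 7
  1010 = A
  1100 = C
Result: 87AC



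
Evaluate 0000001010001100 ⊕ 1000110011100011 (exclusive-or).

XOR: 1 when bits differ
  0000001010001100
^ 1000110011100011
------------------
  1000111001101111
Decimal: 652 ^ 36067 = 36463



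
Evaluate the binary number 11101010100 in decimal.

Sum of powers of 2 for each 1-bit:
2^2 + 2^4 + 2^6 + 2^8 + 2^9 + 2^10
= 4 + 16 + 64 + 256 + 512 + 1024
= 1876



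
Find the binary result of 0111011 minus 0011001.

Method 1 - Direct subtraction (column by column from the right: bit − bit − borrow-in; if negative, add 2 and borrow 1 from the next column):
borrow: 0000000
        0111011
-       0011001
---------------
        0100010

Method 2 - Add two's complement:
Two's complement of 0011001: invert → 1100110, add 1 → 1100111
  0111011
+ 1100111
---------
 10100010  (end carry out of the top bit = 1)
Discarding the end carry: 0100010
Decimal check:
  0111011 = 32 + 16 + 8 + 2 + 1 = 59
  0011001 = 16 + 8 + 1 = 25
  59 - 25 = 34, and 0100010 = 32 + 2 = 34 ✓



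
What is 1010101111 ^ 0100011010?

XOR: 1 when bits differ
  1010101111
^ 0100011010
------------
  1110110101
Decimal: 687 ^ 282 = 949



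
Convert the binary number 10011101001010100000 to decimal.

Sum of powers of 2 for each 1-bit:
2^5 + 2^7 + 2^9 + 2^12 + 2^14 + 2^15 + 2^16 + 2^19
= 32 + 128 + 512 + 4096 + 16384 + 32768 + 65536 + 524288
= 643744



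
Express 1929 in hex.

Using repeated division by 16 (digits 10–15 are A–F):
1929 ÷ 16 = 120 remainder 9
120 ÷ 16 = 7 remainder 8
7 ÷ 16 = 0 remainder 7
Reading remainders bottom to top: 789



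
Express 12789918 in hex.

Using repeated division by 16 (digits 10–15 are A–F):
12789918 ÷ 16 = 799369 remainder 14 (E)
799369 ÷ 16 = 49960 remainder 9
49960 ÷ 16 = 3122 remainder 8
3122 ÷ 16 = 195 remainder 2
195 ÷ 16 = 12 remainder 3
12 ÷ 16 = 0 remainder 12 (C)
Reading remainders bottom to top: C3289E

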